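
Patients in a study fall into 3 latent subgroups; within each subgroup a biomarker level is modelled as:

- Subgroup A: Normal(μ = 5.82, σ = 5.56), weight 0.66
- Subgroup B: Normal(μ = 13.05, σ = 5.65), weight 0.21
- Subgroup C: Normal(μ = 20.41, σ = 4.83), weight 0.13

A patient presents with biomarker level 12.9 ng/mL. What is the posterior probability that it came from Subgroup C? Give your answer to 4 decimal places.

0.0820

P(component k | x) = w_k·f_k(x) / marginal(x), where marginal(x) = Σ_j w_j·f_j(x).
Evaluate each component's likelihood at the observed value:
  L_A = 0.0318956
  L_B = 0.0705844
  L_C = 0.0246596
Multiply by the mixture weights:
  w_A·L_A = 0.66 × 0.0318956 = 0.0210511
  w_B·L_B = 0.21 × 0.0705844 = 0.0148227
  w_C·L_C = 0.13 × 0.0246596 = 0.00320575
Normaliser: 0.0210511 + 0.0148227 + 0.00320575 = 0.0390796
P(Subgroup C | data) = 0.00320575 / 0.0390796 ≈ 0.0820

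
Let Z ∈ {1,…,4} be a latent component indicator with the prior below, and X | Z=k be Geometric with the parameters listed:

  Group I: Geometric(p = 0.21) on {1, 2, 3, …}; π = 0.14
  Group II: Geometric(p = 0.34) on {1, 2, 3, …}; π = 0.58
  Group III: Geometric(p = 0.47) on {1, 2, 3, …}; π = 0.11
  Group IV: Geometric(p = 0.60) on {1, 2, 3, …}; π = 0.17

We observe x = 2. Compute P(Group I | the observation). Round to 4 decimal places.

0.1048

By Bayes' theorem, P(k | x) = w_k f_k(x) / Σ_j w_j f_j(x).
Geometric probabilities:
  L_I = 0.21·(1−0.21)^1 = 0.21·0.79 = 0.1659
  L_II = 0.34·(1−0.34)^1 = 0.34·0.66 = 0.2244
  L_III = 0.47·(1−0.47)^1 = 0.47·0.53 = 0.2491
  L_IV = 0.60·(1−0.60)^1 = 0.60·0.4 = 0.24
Weight by the priors:
  w_I·L_I = 0.14 × 0.1659 = 0.023226
  w_II·L_II = 0.58 × 0.2244 = 0.130152
  w_III·L_III = 0.11 × 0.2491 = 0.027401
  w_IV·L_IV = 0.17 × 0.24 = 0.0408
Evidence: 0.023226 + 0.130152 + 0.027401 + 0.0408 = 0.221579
So the posterior for Group I is 0.023226 / 0.221579 ≈ 0.1048.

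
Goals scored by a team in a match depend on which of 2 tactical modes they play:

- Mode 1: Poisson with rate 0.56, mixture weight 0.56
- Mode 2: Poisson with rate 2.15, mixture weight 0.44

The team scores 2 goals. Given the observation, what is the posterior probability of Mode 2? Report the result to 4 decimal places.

The responsibility of component k is P(Z=k) f_k(x) divided by Σ_j P(Z=j) f_j(x).
Component likelihoods at x = 2 goals:
  L_1 = e^(−0.56)·0.56^2/2! = 0.0895656
  L_2 = e^(−2.15)·2.15^2/2! = 0.269224
Prior × likelihood for each component:
  P(Z=1)·L_1 = 0.56 × 0.0895656 = 0.0501567
  P(Z=2)·L_2 = 0.44 × 0.269224 = 0.118459
Sum: 0.0501567 + 0.118459 = 0.168615
So the posterior for Mode 2 is 0.118459 / 0.168615 ≈ 0.7025.

0.7025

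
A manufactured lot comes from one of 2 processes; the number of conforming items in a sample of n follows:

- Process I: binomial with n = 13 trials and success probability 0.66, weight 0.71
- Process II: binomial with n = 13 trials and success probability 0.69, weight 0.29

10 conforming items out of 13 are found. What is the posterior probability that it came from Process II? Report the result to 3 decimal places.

0.326

P(component k | x) = π_k·f_k(x) / marginal(x), where marginal(x) = Σ_j π_j·f_j(x).
Component likelihoods at x = 10 conforming items out of 13:
  L_I = 0.176296
  L_II = 0.208421
Unnormalised posteriors:
  π_I·L_I = 0.71 × 0.176296 = 0.12517
  π_II·L_II = 0.29 × 0.208421 = 0.0604422
Normaliser: 0.12517 + 0.0604422 = 0.185612
So the posterior for Process II is 0.0604422 / 0.185612 ≈ 0.326.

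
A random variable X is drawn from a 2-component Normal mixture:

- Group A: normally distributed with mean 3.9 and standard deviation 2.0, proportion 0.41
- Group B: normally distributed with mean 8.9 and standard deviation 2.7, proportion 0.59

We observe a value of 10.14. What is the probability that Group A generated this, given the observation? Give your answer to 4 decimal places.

By Bayes' theorem, P(k | x) = π_k f_k(x) / Σ_j π_j f_j(x).
Component likelihoods at x = 10.14:
  p_A = 0.00153491
  p_B = 0.132968
Multiply by the mixture weights:
  π_A·p_A = 0.41 × 0.00153491 = 0.000629312
  π_B·p_B = 0.59 × 0.132968 = 0.0784509
Normaliser: 0.000629312 + 0.0784509 = 0.0790802
P(Group A | the observation) ≈ 0.0080

0.0080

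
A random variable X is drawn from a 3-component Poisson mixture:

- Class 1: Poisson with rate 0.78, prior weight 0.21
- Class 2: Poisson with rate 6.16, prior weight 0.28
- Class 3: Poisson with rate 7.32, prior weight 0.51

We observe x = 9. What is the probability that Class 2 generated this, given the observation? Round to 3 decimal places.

0.270

Posterior ∝ prior × likelihood, so P(k | x) ∝ P(Z=k) f_k(x); normalise over all components.
Component likelihoods at x = 9:
  f_1 = 1.35002e-07
  f_2 = 0.0743377
  f_3 = 0.110103
Multiply by the mixture weights:
  P(Z=1)·f_1 = 0.21 × 1.35002e-07 = 2.83503e-08
  P(Z=2)·f_2 = 0.28 × 0.0743377 = 0.0208146
  P(Z=3)·f_3 = 0.51 × 0.110103 = 0.0561528
Marginal: 2.83503e-08 + 0.0208146 + 0.0561528 = 0.0769674
P(Class 2 | x) = 0.0208146 / 0.0769674 ≈ 0.270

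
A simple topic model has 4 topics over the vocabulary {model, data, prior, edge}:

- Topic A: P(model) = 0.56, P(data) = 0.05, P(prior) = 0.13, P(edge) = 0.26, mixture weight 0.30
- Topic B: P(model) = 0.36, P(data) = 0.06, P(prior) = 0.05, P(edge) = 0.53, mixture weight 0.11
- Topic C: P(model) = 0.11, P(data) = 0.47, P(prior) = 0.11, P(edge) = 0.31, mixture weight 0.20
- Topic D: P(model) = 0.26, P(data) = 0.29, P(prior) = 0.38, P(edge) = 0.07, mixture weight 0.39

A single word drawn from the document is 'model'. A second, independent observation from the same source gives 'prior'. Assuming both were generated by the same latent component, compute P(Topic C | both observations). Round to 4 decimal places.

By Bayes' theorem, P(k | x) = P(Z=k) f_k(x) / Σ_j P(Z=j) f_j(x).
Since both observations come from the same component, the likelihood for component k is f_k(x₁)·f_k(x₂).
  f_A = [P(model | comp) = 0.56] × [0.13] = 0.0728
  f_B = [P(model | comp) = 0.36] × [0.05] = 0.018
  f_C = [P(model | comp) = 0.11] × [0.11] = 0.0121
  f_D = [P(model | comp) = 0.26] × [0.38] = 0.0988
Prior × likelihood for each component:
  P(Z=A)·f_A = 0.30 × 0.0728 = 0.02184
  P(Z=B)·f_B = 0.11 × 0.018 = 0.00198
  P(Z=C)·f_C = 0.20 × 0.0121 = 0.00242
  P(Z=D)·f_D = 0.39 × 0.0988 = 0.038532
Marginal: 0.02184 + 0.00198 + 0.00242 + 0.038532 = 0.064772
Responsibility of Topic C: 0.00242 / 0.064772 ≈ 0.0374

0.0374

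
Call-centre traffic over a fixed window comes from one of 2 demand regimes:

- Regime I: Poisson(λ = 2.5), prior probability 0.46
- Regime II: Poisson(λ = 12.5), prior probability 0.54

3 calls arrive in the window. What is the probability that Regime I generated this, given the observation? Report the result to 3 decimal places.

0.993

P(component k | x) = π_k·f_k(x) / marginal(x), where marginal(x) = Σ_j π_j·f_j(x).
Evaluate each component's likelihood at the observed value:
  p_I = e^(−2.5)·2.5^3/3! = 0.213763
  p_II = e^(−12.5)·12.5^3/3! = 0.0012131
Weight by the priors:
  π_I·p_I = 0.46 × 0.213763 = 0.098331
  π_II·p_II = 0.54 × 0.0012131 = 0.000655076
Denominator: 0.098331 + 0.000655076 = 0.0989861
Responsibility of Regime I: 0.098331 / 0.0989861 ≈ 0.993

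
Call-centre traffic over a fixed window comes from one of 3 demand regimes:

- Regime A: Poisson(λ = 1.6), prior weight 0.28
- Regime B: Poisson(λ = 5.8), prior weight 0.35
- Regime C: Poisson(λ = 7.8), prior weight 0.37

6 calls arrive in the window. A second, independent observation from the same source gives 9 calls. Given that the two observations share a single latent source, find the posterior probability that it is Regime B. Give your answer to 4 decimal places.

0.3776

Apply Bayes' rule: the posterior for each component is proportional to its prior times its likelihood at x.
Since both observations come from the same component, the likelihood for component k is f_k(x₁)·f_k(x₂).
  p_A = [0.00470453] × [3.82336e-05] = 1.79871e-07
  p_B = [0.160076] × [0.0619699] = 0.00991992
  p_C = [0.128156] × [0.120668] = 0.0154643
Weight by the priors:
  π_A·p_A = 0.28 × 1.79871e-07 = 5.0364e-08
  π_B·p_B = 0.35 × 0.00991992 = 0.00347197
  π_C·p_C = 0.37 × 0.0154643 = 0.00572178
Marginal: 5.0364e-08 + 0.00347197 + 0.00572178 = 0.00919381
So the posterior for Regime B is 0.00347197 / 0.00919381 ≈ 0.3776.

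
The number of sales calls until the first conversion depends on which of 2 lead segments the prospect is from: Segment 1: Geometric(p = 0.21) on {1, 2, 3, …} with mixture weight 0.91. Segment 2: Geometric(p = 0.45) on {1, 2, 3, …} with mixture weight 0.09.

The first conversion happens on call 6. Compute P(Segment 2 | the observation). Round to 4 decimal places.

Posterior ∝ prior × likelihood, so P(k | x) ∝ π_k f_k(x); normalise over all components.
Component likelihoods at x = 6:
  p_1 = 0.21·(1−0.21)^5 = 0.21·0.307706 = 0.0646182
  p_2 = 0.45·(1−0.45)^5 = 0.45·0.0503284 = 0.0226478
Prior × likelihood for each component:
  π_1·p_1 = 0.91 × 0.0646182 = 0.0588025
  π_2·p_2 = 0.09 × 0.0226478 = 0.0020383
Denominator: 0.0588025 + 0.0020383 = 0.0608408
P(Segment 2 | data) ≈ 0.0335

0.0335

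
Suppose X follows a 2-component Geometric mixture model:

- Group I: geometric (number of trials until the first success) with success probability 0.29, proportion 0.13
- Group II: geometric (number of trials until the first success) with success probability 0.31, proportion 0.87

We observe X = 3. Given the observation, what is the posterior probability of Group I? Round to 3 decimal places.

P(component k | x) = π_k·f_k(x) / marginal(x), where marginal(x) = Σ_j π_j·f_j(x).
Geometric probabilities:
  p_I = 0.29·(1−0.29)^2 = 0.29·0.5041 = 0.146189
  p_II = 0.31·(1−0.31)^2 = 0.31·0.4761 = 0.147591
Prior × likelihood for each component:
  π_I·p_I = 0.13 × 0.146189 = 0.0190046
  π_II·p_II = 0.87 × 0.147591 = 0.128404
Sum: 0.0190046 + 0.128404 = 0.147409
P(Group I | data) = 0.0190046 / 0.147409 ≈ 0.129

0.129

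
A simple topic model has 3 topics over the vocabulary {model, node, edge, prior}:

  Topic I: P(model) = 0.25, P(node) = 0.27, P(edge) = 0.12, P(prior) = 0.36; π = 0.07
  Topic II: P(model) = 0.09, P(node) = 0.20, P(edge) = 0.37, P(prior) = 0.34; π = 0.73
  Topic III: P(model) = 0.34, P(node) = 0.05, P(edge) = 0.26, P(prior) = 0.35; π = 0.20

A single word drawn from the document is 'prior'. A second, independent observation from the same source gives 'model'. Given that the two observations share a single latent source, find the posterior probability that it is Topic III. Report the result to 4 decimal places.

Posterior ∝ prior × likelihood, so P(k | x) ∝ π_k f_k(x); normalise over all components.
Since both observations come from the same component, the likelihood for component k is f_k(x₁)·f_k(x₂).
  p_I = [0.36] × [0.25] = 0.09
  p_II = [0.34] × [0.09] = 0.0306
  p_III = [0.35] × [0.34] = 0.119
Unnormalised posteriors:
  π_I·p_I = 0.07 × 0.09 = 0.0063
  π_II·p_II = 0.73 × 0.0306 = 0.022338
  π_III·p_III = 0.20 × 0.119 = 0.0238
Evidence: 0.0063 + 0.022338 + 0.0238 = 0.052438
P(Topic III | data) ≈ 0.4539

0.4539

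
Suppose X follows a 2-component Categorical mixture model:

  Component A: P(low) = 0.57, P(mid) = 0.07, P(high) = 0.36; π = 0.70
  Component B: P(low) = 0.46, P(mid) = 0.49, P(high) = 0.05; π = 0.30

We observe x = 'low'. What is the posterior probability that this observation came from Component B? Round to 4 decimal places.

Apply Bayes' rule: the posterior for each component is proportional to its prior times its likelihood at x.
Evaluate each component's likelihood at the observed value:
  L_A = 0.57
  L_B = 0.46
Prior × likelihood for each component:
  π_A·L_A = 0.70 × 0.57 = 0.399
  π_B·L_B = 0.30 × 0.46 = 0.138
Evidence: 0.399 + 0.138 = 0.537
So the posterior for Component B is 0.138 / 0.537 ≈ 0.2570.

0.2570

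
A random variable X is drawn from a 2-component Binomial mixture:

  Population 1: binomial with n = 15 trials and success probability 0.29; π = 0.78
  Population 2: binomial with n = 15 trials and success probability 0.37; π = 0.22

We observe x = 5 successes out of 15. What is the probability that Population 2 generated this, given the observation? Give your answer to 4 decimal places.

The responsibility of component k is w_k f_k(x) divided by Σ_j w_j f_j(x).
Component likelihoods at x = 5 successes out of 15:
  f_1 = C(15,5)·0.29^5·0.71^10 = 3003·0.00205111·0.0325524 = 0.200507
  f_2 = C(15,5)·0.37^5·0.63^10 = 3003·0.0069344·0.0098493 = 0.205102
Unnormalised posteriors:
  w_1·f_1 = 0.78 × 0.200507 = 0.156395
  w_2·f_2 = 0.22 × 0.205102 = 0.0451224
Denominator: 0.156395 + 0.0451224 = 0.201518
So the posterior for Population 2 is 0.0451224 / 0.201518 ≈ 0.2239.

0.2239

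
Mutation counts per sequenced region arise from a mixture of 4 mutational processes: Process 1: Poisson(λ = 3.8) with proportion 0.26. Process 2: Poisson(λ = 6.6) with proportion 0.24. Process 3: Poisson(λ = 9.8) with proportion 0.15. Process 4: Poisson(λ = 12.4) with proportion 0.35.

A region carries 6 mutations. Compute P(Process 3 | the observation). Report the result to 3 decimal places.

0.129

The responsibility of component k is w_k f_k(x) divided by Σ_j w_j f_j(x).
Poisson probabilities:
  L_1 = 0.0935513
  L_2 = 0.156166
  L_3 = 0.0682241
  L_4 = 0.0207944
Unnormalised posteriors:
  w_1·L_1 = 0.26 × 0.0935513 = 0.0243234
  w_2·L_2 = 0.24 × 0.156166 = 0.0374799
  w_3·L_3 = 0.15 × 0.0682241 = 0.0102336
  w_4·L_4 = 0.35 × 0.0207944 = 0.00727803
Denominator: 0.0243234 + 0.0374799 + 0.0102336 + 0.00727803 = 0.0793149
P(Process 3 | x) = 0.0102336 / 0.0793149 ≈ 0.129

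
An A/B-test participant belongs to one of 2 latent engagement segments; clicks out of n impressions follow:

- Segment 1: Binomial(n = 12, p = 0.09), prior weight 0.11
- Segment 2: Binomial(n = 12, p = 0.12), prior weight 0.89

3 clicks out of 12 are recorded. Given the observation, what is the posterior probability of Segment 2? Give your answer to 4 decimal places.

By Bayes' theorem, P(k | x) = π_k f_k(x) / Σ_j π_j f_j(x).
Binomial probabilities:
  L_1 = 0.0686314
  L_2 = 0.120312
Unnormalised posteriors:
  π_1·L_1 = 0.11 × 0.0686314 = 0.00754945
  π_2·L_2 = 0.89 × 0.120312 = 0.107078
Normaliser: 0.00754945 + 0.107078 = 0.114628
Responsibility of Segment 2: 0.107078 / 0.114628 ≈ 0.9341

0.9341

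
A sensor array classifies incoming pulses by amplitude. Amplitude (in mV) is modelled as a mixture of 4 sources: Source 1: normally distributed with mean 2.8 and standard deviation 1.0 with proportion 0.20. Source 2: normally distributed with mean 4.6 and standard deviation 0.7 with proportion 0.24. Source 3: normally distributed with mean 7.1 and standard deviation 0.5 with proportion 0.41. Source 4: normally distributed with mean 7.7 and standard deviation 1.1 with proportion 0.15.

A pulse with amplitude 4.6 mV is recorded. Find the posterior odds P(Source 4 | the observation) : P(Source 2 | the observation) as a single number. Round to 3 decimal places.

0.007

Only the two components matter; the odds are (w_i f_i(x)) / (w_j f_j(x)).
Normal densities:
  L_1 = (1/(1.0·√(2π)))·exp(−(4.6−2.8)²/(2·1.0²)) = 0.398942·exp(-1.62000) = 0.0789502
  L_2 = (1/(0.7·√(2π)))·exp(−(4.6−4.6)²/(2·0.7²)) = 0.569918·exp(-0.00000) = 0.569918
  L_3 = (1/(0.5·√(2π)))·exp(−(4.6−7.1)²/(2·0.5²)) = 0.797885·exp(-12.50000) = 2.97344e-06
  L_4 = (1/(1.1·√(2π)))·exp(−(4.6−7.7)²/(2·1.1²)) = 0.362675·exp(-3.97107) = 0.00683757
0.00102564 / 0.13678 ≈ 0.007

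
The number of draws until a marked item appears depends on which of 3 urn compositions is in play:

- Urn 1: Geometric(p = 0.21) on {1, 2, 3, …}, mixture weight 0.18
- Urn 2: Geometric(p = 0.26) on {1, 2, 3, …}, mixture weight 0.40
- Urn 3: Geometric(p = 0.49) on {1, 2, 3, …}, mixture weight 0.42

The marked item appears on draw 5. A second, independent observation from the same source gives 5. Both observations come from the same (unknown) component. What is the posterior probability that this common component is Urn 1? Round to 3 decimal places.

0.294

Posterior ∝ prior × likelihood, so P(k | x) ∝ π_k f_k(x); normalise over all components.
Since both observations come from the same component, the likelihood for component k is f_k(x₁)·f_k(x₂).
  L_1 = [0.0817952] × [0.0817952] = 0.00669045
  L_2 = [0.0779651] × [0.0779651] = 0.00607856
  L_3 = [0.0331495] × [0.0331495] = 0.00109889
Multiply by the mixture weights:
  π_1·L_1 = 0.18 × 0.00669045 = 0.00120428
  π_2·L_2 = 0.40 × 0.00607856 = 0.00243142
  π_3·L_3 = 0.42 × 0.00109889 = 0.000461533
Marginal: 0.00120428 + 0.00243142 + 0.000461533 = 0.00409724
Responsibility of Urn 1: 0.00120428 / 0.00409724 ≈ 0.294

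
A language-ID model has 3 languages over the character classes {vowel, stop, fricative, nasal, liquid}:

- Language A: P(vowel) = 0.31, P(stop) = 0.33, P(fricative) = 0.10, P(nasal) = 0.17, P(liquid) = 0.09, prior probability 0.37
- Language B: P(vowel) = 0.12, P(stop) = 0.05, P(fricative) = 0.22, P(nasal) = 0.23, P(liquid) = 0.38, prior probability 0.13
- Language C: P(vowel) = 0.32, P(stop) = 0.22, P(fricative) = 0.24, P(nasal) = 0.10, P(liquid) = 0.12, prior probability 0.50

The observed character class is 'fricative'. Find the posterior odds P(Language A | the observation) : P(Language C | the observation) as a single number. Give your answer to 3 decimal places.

0.308

Since P(k|x) ∝ π_k f_k(x), the posterior odds are π_i f_i(x) / (π_j f_j(x)).
Component likelihoods at x = 'fricative':
  p_A = 0.1
  p_B = 0.22
  p_C = 0.24
0.037 / 0.12 ≈ 0.308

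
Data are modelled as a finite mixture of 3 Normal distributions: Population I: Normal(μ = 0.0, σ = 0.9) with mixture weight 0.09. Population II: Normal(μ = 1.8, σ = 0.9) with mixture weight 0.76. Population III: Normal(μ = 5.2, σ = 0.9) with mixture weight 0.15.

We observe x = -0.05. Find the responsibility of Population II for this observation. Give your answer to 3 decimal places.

P(component k | x) = π_k·f_k(x) / marginal(x), where marginal(x) = Σ_j π_j·f_j(x).
Component likelihoods at x = -0.05:
  L_I = (1/(0.9·√(2π)))·exp(−(-0.05−0.0)²/(2·0.9²)) = 0.443269·exp(-0.00154) = 0.442586
  L_II = (1/(0.9·√(2π)))·exp(−(-0.05−1.8)²/(2·0.9²)) = 0.443269·exp(-2.11265) = 0.0535986
  L_III = (1/(0.9·√(2π)))·exp(−(-0.05−5.2)²/(2·0.9²)) = 0.443269·exp(-17.01389) = 1.8098e-08
Weight by the priors:
  π_I·L_I = 0.09 × 0.442586 = 0.0398327
  π_II·L_II = 0.76 × 0.0535986 = 0.0407349
  π_III·L_III = 0.15 × 1.8098e-08 = 2.71469e-09
Marginal: 0.0398327 + 0.0407349 + 2.71469e-09 = 0.0805676
P(Population II | data) = 0.0407349 / 0.0805676 ≈ 0.506

0.506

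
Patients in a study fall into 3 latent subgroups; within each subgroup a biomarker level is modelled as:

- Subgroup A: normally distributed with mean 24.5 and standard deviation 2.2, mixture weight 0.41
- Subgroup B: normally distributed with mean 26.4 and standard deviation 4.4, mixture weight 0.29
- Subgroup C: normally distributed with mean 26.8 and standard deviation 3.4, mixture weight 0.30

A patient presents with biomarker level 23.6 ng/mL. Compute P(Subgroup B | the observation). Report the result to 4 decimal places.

Apply Bayes' rule: the posterior for each component is proportional to its prior times its likelihood at x.
Evaluate each component's likelihood at the observed value:
  p_A = 0.166781
  p_B = 0.0740494
  p_C = 0.0753493
Unnormalised posteriors:
  P(Z=A)·p_A = 0.41 × 0.166781 = 0.0683802
  P(Z=B)·p_B = 0.29 × 0.0740494 = 0.0214743
  P(Z=C)·p_C = 0.30 × 0.0753493 = 0.0226048
Marginal: 0.0683802 + 0.0214743 + 0.0226048 = 0.112459
Responsibility of Subgroup B: 0.0214743 / 0.112459 ≈ 0.1910

0.1910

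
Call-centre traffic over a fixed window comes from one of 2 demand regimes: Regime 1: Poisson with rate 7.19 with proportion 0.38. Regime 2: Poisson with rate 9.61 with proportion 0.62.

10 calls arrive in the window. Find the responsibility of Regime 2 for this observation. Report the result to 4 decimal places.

0.7253

P(component k | x) = π_k·f_k(x) / marginal(x), where marginal(x) = Σ_j π_j·f_j(x).
Evaluate each component's likelihood at the observed value:
  L_1 = e^(−7.19)·7.19^10/10! = 0.0767271
  L_2 = e^(−9.61)·9.61^10/10! = 0.124137
Weight by the priors:
  π_1·L_1 = 0.38 × 0.0767271 = 0.0291563
  π_2·L_2 = 0.62 × 0.124137 = 0.0769649
Evidence: 0.0291563 + 0.0769649 = 0.106121
P(Regime 2 | 10 calls) ≈ 0.7253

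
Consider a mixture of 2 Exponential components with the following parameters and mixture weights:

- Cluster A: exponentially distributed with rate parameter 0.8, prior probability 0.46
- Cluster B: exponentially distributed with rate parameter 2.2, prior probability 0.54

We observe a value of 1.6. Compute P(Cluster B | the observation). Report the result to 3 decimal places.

0.256

P(component k | x) = P(Z=k)·f_k(x) / marginal(x), where marginal(x) = Σ_j P(Z=j)·f_j(x).
Evaluate each component's likelihood at the observed value:
  f_A = 0.22243
  f_B = 0.0651188
Weight by the priors:
  P(Z=A)·f_A = 0.46 × 0.22243 = 0.102318
  P(Z=B)·f_B = 0.54 × 0.0651188 = 0.0351641
Sum: 0.102318 + 0.0351641 = 0.137482
So the posterior for Cluster B is 0.0351641 / 0.137482 ≈ 0.256.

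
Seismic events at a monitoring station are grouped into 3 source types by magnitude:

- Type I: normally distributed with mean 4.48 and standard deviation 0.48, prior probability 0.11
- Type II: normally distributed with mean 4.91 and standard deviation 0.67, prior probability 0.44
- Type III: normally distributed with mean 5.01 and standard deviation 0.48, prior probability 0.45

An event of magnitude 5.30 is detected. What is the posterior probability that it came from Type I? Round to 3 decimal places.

0.038

By Bayes' theorem, P(k | x) = π_k f_k(x) / Σ_j π_j f_j(x).
Evaluate each component's likelihood at the observed value:
  p_I = (1/(0.48·√(2π)))·exp(−(5.30−4.48)²/(2·0.48²)) = 0.831130·exp(-1.45920) = 0.193173
  p_II = (1/(0.67·√(2π)))·exp(−(5.30−4.91)²/(2·0.67²)) = 0.595436·exp(-0.16941) = 0.502643
  p_III = (1/(0.48·√(2π)))·exp(−(5.30−5.01)²/(2·0.48²)) = 0.831130·exp(-0.18251) = 0.692479
Unnormalised posteriors:
  π_I·p_I = 0.11 × 0.193173 = 0.021249
  π_II·p_II = 0.44 × 0.502643 = 0.221163
  π_III·p_III = 0.45 × 0.692479 = 0.311615
Marginal: 0.021249 + 0.221163 + 0.311615 = 0.554027
Responsibility of Type I: 0.021249 / 0.554027 ≈ 0.038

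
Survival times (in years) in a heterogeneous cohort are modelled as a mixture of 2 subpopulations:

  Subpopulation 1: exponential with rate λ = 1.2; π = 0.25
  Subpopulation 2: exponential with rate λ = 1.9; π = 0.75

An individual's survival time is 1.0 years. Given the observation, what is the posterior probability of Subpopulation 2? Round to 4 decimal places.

The responsibility of component k is P(Z=k) f_k(x) divided by Σ_j P(Z=j) f_j(x).
Exponential densities:
  p_1 = 0.361433
  p_2 = 0.28418
Weight by the priors:
  P(Z=1)·p_1 = 0.25 × 0.361433 = 0.0903583
  P(Z=2)·p_2 = 0.75 × 0.28418 = 0.213135
Marginal: 0.0903583 + 0.213135 = 0.303494
So the posterior for Subpopulation 2 is 0.213135 / 0.303494 ≈ 0.7023.

0.7023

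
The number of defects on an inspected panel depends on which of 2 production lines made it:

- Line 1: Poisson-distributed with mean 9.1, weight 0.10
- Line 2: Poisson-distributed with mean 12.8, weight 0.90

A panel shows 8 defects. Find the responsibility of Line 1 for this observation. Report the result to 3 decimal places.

P(component k | x) = π_k·f_k(x) / marginal(x), where marginal(x) = Σ_j π_j·f_j(x).
Poisson probabilities:
  f_1 = 0.130236
  f_2 = 0.0493389
Prior × likelihood for each component:
  π_1·f_1 = 0.10 × 0.130236 = 0.0130236
  π_2·f_2 = 0.90 × 0.0493389 = 0.0444051
Sum: 0.0130236 + 0.0444051 = 0.0574286
Responsibility of Line 1: 0.0130236 / 0.0574286 ≈ 0.227

0.227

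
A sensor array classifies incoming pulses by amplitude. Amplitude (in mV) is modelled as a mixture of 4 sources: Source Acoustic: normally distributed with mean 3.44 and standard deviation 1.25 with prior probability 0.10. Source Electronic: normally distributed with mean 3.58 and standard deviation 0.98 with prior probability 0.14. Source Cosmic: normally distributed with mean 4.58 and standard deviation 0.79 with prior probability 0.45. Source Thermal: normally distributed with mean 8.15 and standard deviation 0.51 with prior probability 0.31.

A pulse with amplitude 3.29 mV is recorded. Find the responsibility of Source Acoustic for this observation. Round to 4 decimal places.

By Bayes' theorem, P(k | x) = π_k f_k(x) / Σ_j π_j f_j(x).
Normal densities:
  L_Acoustic = 0.316864
  L_Electronic = 0.389645
  L_Cosmic = 0.133132
  L_Thermal = 1.49371e-20
Prior × likelihood for each component:
  π_Acoustic·L_Acoustic = 0.10 × 0.316864 = 0.0316864
  π_Electronic·L_Electronic = 0.14 × 0.389645 = 0.0545503
  π_Cosmic·L_Cosmic = 0.45 × 0.133132 = 0.0599093
  π_Thermal·L_Thermal = 0.31 × 1.49371e-20 = 4.6305e-21
Marginal: 0.0316864 + 0.0545503 + 0.0599093 + 4.6305e-21 = 0.146146
So the posterior for Source Acoustic is 0.0316864 / 0.146146 ≈ 0.2168.

0.2168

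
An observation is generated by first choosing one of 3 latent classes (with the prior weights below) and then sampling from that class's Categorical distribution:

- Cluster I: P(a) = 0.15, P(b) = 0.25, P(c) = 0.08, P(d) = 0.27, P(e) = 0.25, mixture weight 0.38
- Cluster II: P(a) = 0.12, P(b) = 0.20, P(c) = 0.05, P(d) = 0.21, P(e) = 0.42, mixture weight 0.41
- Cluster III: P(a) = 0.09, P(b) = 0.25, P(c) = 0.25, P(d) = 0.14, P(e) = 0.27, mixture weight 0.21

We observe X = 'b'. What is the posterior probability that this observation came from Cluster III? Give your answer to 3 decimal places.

Posterior ∝ prior × likelihood, so P(k | x) ∝ w_k f_k(x); normalise over all components.
Evaluate each component's likelihood at the observed value:
  L_I = 0.25
  L_II = 0.2
  L_III = 0.25
Multiply by the mixture weights:
  w_I·L_I = 0.38 × 0.25 = 0.095
  w_II·L_II = 0.41 × 0.2 = 0.082
  w_III·L_III = 0.21 × 0.25 = 0.0525
Evidence: 0.095 + 0.082 + 0.0525 = 0.2295
So the posterior for Cluster III is 0.0525 / 0.2295 ≈ 0.229.

0.229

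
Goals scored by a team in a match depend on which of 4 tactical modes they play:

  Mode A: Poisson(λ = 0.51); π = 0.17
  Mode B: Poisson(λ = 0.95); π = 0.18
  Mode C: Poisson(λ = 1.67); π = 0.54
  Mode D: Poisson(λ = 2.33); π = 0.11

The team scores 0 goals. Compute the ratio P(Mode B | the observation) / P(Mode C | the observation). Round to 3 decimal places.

0.685

The posterior odds equal the prior odds times the likelihood ratio: (w_i/w_j)·(f_i(x)/f_j(x)).
Component likelihoods at x = 0 goals:
  L_A = 0.600496
  L_B = 0.386741
  L_C = 0.188247
  L_D = 0.0972957
Posterior odds = (w_B·L_B) / (w_C·L_C) = (0.18·0.386741) / (0.54·0.188247) = 0.0696134 / 0.101653 ≈ 0.685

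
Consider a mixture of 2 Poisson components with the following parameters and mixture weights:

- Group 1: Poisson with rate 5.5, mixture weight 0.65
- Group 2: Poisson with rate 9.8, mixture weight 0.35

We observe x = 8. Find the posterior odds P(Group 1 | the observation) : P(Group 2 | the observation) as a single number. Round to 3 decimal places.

Since P(k|x) ∝ π_k f_k(x), the posterior odds are π_i f_i(x) / (π_j f_j(x)).
Poisson probabilities:
  p_1 = e^(−5.5)·5.5^8/8! = 0.0848714
  p_2 = e^(−9.8)·9.8^8/8! = 0.117004
Posterior odds = (π_1·p_1) / (π_2·p_2) = (0.65·0.0848714) / (0.35·0.117004) = 0.0551664 / 0.0409515 ≈ 1.347

1.347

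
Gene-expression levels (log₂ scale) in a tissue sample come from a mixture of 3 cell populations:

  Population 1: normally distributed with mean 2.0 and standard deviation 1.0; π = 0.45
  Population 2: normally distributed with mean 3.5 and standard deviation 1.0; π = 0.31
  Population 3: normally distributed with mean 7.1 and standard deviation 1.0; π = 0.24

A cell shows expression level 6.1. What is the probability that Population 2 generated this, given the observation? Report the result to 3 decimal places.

The responsibility of component k is π_k f_k(x) divided by Σ_j π_j f_j(x).
Normal densities:
  f_1 = (1/(1.0·√(2π)))·exp(−(6.1−2.0)²/(2·1.0²)) = 0.398942·exp(-8.40500) = 8.92617e-05
  f_2 = (1/(1.0·√(2π)))·exp(−(6.1−3.5)²/(2·1.0²)) = 0.398942·exp(-3.38000) = 0.013583
  f_3 = (1/(1.0·√(2π)))·exp(−(6.1−7.1)²/(2·1.0²)) = 0.398942·exp(-0.50000) = 0.241971
Multiply by the mixture weights:
  π_1·f_1 = 0.45 × 8.92617e-05 = 4.01677e-05
  π_2·f_2 = 0.31 × 0.013583 = 0.00421072
  π_3·f_3 = 0.24 × 0.241971 = 0.058073
Sum: 4.01677e-05 + 0.00421072 + 0.058073 = 0.0623239
P(Population 2 | x) ≈ 0.068

0.068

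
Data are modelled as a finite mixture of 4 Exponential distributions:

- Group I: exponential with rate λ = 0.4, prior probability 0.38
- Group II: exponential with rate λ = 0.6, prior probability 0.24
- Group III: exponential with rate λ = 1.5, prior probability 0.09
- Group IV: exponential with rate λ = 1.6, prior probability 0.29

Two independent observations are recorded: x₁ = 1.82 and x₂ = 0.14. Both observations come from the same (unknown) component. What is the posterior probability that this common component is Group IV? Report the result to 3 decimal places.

By Bayes' theorem, P(k | x) = π_k f_k(x) / Σ_j π_j f_j(x).
Since both observations come from the same component, the likelihood for component k is f_k(x₁)·f_k(x₂).
  L_I = [0.19315] × [0.378216] = 0.0730522
  L_II = [0.201327] × [0.551659] = 0.111064
  L_III = [0.0978289] × [1.21588] = 0.118948
  L_IV = [0.086987] × [1.2789] = 0.111248
Unnormalised posteriors:
  π_I·L_I = 0.38 × 0.0730522 = 0.0277598
  π_II·L_II = 0.24 × 0.111064 = 0.0266553
  π_III·L_III = 0.09 × 0.118948 = 0.0107053
  π_IV·L_IV = 0.29 × 0.111248 = 0.0322619
Evidence: 0.0277598 + 0.0266553 + 0.0107053 + 0.0322619 = 0.0973824
Responsibility of Group IV: 0.0322619 / 0.0973824 ≈ 0.331

0.331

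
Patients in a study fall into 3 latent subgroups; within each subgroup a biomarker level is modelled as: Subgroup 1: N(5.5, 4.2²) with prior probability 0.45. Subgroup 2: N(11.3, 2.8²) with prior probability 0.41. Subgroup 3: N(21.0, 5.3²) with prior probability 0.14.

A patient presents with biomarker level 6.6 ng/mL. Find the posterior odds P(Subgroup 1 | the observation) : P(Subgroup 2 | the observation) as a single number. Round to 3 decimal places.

Posterior odds = (π_i f_i(x)) / (π_j f_j(x)); the normalising sum cancels.
Component likelihoods at x = 6.6 ng/mL:
  p_1 = (1/(4.2·√(2π)))·exp(−(6.6−5.5)²/(2·4.2²)) = 0.094986·exp(-0.03430) = 0.0917837
  p_2 = (1/(2.8·√(2π)))·exp(−(6.6−11.3)²/(2·2.8²)) = 0.142479·exp(-1.40880) = 0.0348271
  p_3 = (1/(5.3·√(2π)))·exp(−(6.6−21.0)²/(2·5.3²)) = 0.075272·exp(-3.69099) = 0.00187783
Posterior odds = (π_1·p_1) / (π_2·p_2) = (0.45·0.0917837) / (0.41·0.0348271) = 0.0413027 / 0.0142791 ≈ 2.893

2.893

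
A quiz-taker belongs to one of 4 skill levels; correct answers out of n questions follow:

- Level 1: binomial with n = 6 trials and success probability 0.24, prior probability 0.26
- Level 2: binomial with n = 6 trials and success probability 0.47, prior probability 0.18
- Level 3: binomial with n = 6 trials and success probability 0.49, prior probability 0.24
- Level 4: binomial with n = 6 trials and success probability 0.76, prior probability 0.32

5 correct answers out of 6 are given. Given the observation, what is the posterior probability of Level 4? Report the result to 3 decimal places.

By Bayes' theorem, P(k | x) = P(Z=k) f_k(x) / Σ_j P(Z=j) f_j(x).
Binomial probabilities:
  L_1 = 0.00363096
  L_2 = 0.0729317
  L_3 = 0.0864374
  L_4 = 0.365116
Multiply by the mixture weights:
  P(Z=1)·L_1 = 0.26 × 0.00363096 = 0.000944049
  P(Z=2)·L_2 = 0.18 × 0.0729317 = 0.0131277
  P(Z=3)·L_3 = 0.24 × 0.0864374 = 0.020745
  P(Z=4)·L_4 = 0.32 × 0.365116 = 0.116837
Denominator: 0.000944049 + 0.0131277 + 0.020745 + 0.116837 = 0.151654
P(Level 4 | 5 correct answers out of 6) ≈ 0.770

0.770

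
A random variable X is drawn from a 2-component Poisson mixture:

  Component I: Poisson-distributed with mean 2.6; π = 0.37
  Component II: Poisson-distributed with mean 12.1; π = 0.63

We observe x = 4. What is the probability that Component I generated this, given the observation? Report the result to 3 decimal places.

0.944

The responsibility of component k is π_k f_k(x) divided by Σ_j π_j f_j(x).
Component likelihoods at x = 4:
  L_I = e^(−2.6)·2.6^4/4! = 0.141422
  L_II = e^(−12.1)·12.1^4/4! = 0.00496555
Prior × likelihood for each component:
  π_I·L_I = 0.37 × 0.141422 = 0.0523261
  π_II·L_II = 0.63 × 0.00496555 = 0.00312829
Normaliser: 0.0523261 + 0.00312829 = 0.0554544
P(Component I | x) ≈ 0.944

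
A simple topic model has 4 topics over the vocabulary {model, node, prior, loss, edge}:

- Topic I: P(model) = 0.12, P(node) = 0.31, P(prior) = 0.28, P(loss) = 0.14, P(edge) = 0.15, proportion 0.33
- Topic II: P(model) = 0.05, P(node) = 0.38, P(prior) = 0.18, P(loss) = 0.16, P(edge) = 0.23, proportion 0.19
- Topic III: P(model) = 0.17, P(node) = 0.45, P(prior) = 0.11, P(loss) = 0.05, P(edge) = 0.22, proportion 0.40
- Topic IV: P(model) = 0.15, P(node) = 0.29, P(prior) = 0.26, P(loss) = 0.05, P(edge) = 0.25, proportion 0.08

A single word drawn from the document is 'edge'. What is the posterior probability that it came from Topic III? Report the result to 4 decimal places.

The responsibility of component k is π_k f_k(x) divided by Σ_j π_j f_j(x).
Categorical probabilities:
  f_I = P(edge | comp) = 0.15
  f_II = P(edge | comp) = 0.23
  f_III = P(edge | comp) = 0.22
  f_IV = P(edge | comp) = 0.25
Multiply by the mixture weights:
  π_I·f_I = 0.33 × 0.15 = 0.0495
  π_II·f_II = 0.19 × 0.23 = 0.0437
  π_III·f_III = 0.40 × 0.22 = 0.088
  π_IV·f_IV = 0.08 × 0.25 = 0.02
Marginal: 0.0495 + 0.0437 + 0.088 + 0.02 = 0.2012
P(Topic III | 'edge') = 0.088 / 0.2012 ≈ 0.4374

0.4374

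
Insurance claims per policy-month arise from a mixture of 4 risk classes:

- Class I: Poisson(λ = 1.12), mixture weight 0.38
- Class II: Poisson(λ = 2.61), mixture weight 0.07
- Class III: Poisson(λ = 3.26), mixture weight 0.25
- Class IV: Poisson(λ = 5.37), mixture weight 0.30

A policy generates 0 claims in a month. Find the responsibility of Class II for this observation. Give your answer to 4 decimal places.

Apply Bayes' rule: the posterior for each component is proportional to its prior times its likelihood at x.
Evaluate each component's likelihood at the observed value:
  f_I = e^(−1.12)·1.12^0/0! = 0.32628
  f_II = e^(−2.61)·2.61^0/0! = 0.0735345
  f_III = e^(−3.26)·3.26^0/0! = 0.0383884
  f_IV = e^(−5.37)·5.37^0/0! = 0.00465413
Prior × likelihood for each component:
  π_I·f_I = 0.38 × 0.32628 = 0.123986
  π_II·f_II = 0.07 × 0.0735345 = 0.00514742
  π_III·f_III = 0.25 × 0.0383884 = 0.0095971
  π_IV·f_IV = 0.30 × 0.00465413 = 0.00139624
Marginal: 0.123986 + 0.00514742 + 0.0095971 + 0.00139624 = 0.140127
So the posterior for Class II is 0.00514742 / 0.140127 ≈ 0.0367.

0.0367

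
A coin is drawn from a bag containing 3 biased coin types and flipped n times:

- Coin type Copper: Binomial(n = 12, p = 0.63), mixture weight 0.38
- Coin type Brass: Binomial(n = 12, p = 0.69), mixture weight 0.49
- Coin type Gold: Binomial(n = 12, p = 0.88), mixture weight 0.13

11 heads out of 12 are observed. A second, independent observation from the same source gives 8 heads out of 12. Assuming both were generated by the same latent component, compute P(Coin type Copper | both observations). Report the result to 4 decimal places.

Apply Bayes' rule: the posterior for each component is proportional to its prior times its likelihood at x.
Since both observations come from the same component, the likelihood for component k is f_k(x₁)·f_k(x₂).
  p_Copper = [0.0275505] × [0.230217] = 0.00634257
  p_Brass = [0.0627889] × [0.234879] = 0.0147478
  p_Gold = [0.352916] × [0.036914] = 0.0130276
Multiply by the mixture weights:
  π_Copper·p_Copper = 0.38 × 0.00634257 = 0.00241018
  π_Brass·p_Brass = 0.49 × 0.0147478 = 0.00722643
  π_Gold·p_Gold = 0.13 × 0.0130276 = 0.00169358
Denominator: 0.00241018 + 0.00722643 + 0.00169358 = 0.0113302
So the posterior for Coin type Copper is 0.00241018 / 0.0113302 ≈ 0.2127.

0.2127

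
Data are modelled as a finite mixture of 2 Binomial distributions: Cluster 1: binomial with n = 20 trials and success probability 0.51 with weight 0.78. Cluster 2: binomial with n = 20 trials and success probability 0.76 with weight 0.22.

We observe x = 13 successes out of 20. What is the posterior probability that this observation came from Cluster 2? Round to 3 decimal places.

0.254

P(component k | x) = π_k·f_k(x) / marginal(x), where marginal(x) = Σ_j π_j·f_j(x).
Component likelihoods at x = 13 successes out of 20:
  p_1 = C(20,13)·0.51^13·0.49^7 = 77520·0.000157911·0.00678223 = 0.083023
  p_2 = C(20,13)·0.76^13·0.24^7 = 77520·0.0282213·4.58647e-05 = 0.100339
Unnormalised posteriors:
  π_1·p_1 = 0.78 × 0.083023 = 0.064758
  π_2·p_2 = 0.22 × 0.100339 = 0.0220745
Sum: 0.064758 + 0.0220745 = 0.0868325
Responsibility of Cluster 2: 0.0220745 / 0.0868325 ≈ 0.254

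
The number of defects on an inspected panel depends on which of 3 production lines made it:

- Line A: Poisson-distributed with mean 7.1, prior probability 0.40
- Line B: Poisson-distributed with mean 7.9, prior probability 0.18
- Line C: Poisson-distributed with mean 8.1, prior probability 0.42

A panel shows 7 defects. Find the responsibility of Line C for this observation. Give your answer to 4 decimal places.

The responsibility of component k is P(Z=k) f_k(x) divided by Σ_j P(Z=j) f_j(x).
Evaluate each component's likelihood at the observed value:
  L_A = e^(−7.1)·7.1^7/7! = 0.148897
  L_B = e^(−7.9)·7.9^7/7! = 0.141264
  L_C = e^(−8.1)·8.1^7/7! = 0.137778
Prior × likelihood for each component:
  P(Z=A)·L_A = 0.40 × 0.148897 = 0.059559
  P(Z=B)·L_B = 0.18 × 0.141264 = 0.0254276
  P(Z=C)·L_C = 0.42 × 0.137778 = 0.0578667
Normaliser: 0.059559 + 0.0254276 + 0.0578667 = 0.142853
So the posterior for Line C is 0.0578667 / 0.142853 ≈ 0.4051.

0.4051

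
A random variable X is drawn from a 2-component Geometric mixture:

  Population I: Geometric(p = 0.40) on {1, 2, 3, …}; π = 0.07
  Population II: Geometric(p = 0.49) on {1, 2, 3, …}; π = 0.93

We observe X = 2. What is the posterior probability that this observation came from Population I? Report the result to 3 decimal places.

By Bayes' theorem, P(k | x) = P(Z=k) f_k(x) / Σ_j P(Z=j) f_j(x).
Component likelihoods at x = 2:
  L_I = 0.40·(1−0.40)^1 = 0.40·0.6 = 0.24
  L_II = 0.49·(1−0.49)^1 = 0.49·0.51 = 0.2499
Weight by the priors:
  P(Z=I)·L_I = 0.07 × 0.24 = 0.0168
  P(Z=II)·L_II = 0.93 × 0.2499 = 0.232407
Evidence: 0.0168 + 0.232407 = 0.249207
Responsibility of Population I: 0.0168 / 0.249207 ≈ 0.067

0.067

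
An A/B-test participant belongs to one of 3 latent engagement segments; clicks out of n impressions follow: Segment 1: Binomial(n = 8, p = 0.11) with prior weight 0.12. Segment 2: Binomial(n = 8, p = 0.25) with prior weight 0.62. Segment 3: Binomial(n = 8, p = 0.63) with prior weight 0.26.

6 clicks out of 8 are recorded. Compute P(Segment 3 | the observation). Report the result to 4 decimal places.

0.9631

P(component k | x) = w_k·f_k(x) / marginal(x), where marginal(x) = Σ_j w_j·f_j(x).
Evaluate each component's likelihood at the observed value:
  p_1 = 3.92911e-05
  p_2 = 0.00384521
  p_3 = 0.239665
Weight by the priors:
  w_1·p_1 = 0.12 × 3.92911e-05 = 4.71493e-06
  w_2·p_2 = 0.62 × 0.00384521 = 0.00238403
  w_3·p_3 = 0.26 × 0.239665 = 0.0623129
Denominator: 4.71493e-06 + 0.00238403 + 0.0623129 = 0.0647017
P(Segment 3 | data) ≈ 0.9631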